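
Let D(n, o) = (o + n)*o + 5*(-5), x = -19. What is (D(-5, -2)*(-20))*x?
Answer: -4180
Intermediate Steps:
D(n, o) = -25 + o*(n + o) (D(n, o) = (n + o)*o - 25 = o*(n + o) - 25 = -25 + o*(n + o))
(D(-5, -2)*(-20))*x = ((-25 + (-2)**2 - 5*(-2))*(-20))*(-19) = ((-25 + 4 + 10)*(-20))*(-19) = -11*(-20)*(-19) = 220*(-19) = -4180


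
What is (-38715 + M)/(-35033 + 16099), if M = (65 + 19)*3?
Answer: 38463/18934 ≈ 2.0314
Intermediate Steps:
M = 252 (M = 84*3 = 252)
(-38715 + M)/(-35033 + 16099) = (-38715 + 252)/(-35033 + 16099) = -38463/(-18934) = -38463*(-1/18934) = 38463/18934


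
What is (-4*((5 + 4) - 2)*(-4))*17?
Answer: 1904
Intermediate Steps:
(-4*((5 + 4) - 2)*(-4))*17 = (-4*(9 - 2)*(-4))*17 = (-4*7*(-4))*17 = -28*(-4)*17 = 112*17 = 1904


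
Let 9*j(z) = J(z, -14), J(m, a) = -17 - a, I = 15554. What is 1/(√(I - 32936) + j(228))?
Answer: -3/156439 - 9*I*√17382/156439 ≈ -1.9177e-5 - 0.0075849*I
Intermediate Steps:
j(z) = -⅓ (j(z) = (-17 - 1*(-14))/9 = (-17 + 14)/9 = (⅑)*(-3) = -⅓)
1/(√(I - 32936) + j(228)) = 1/(√(15554 - 32936) - ⅓) = 1/(√(-17382) - ⅓) = 1/(I*√17382 - ⅓) = 1/(-⅓ + I*√17382)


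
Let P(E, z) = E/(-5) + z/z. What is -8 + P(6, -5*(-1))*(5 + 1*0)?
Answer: -9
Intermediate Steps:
P(E, z) = 1 - E/5 (P(E, z) = E*(-1/5) + 1 = -E/5 + 1 = 1 - E/5)
-8 + P(6, -5*(-1))*(5 + 1*0) = -8 + (1 - 1/5*6)*(5 + 1*0) = -8 + (1 - 6/5)*(5 + 0) = -8 - 1/5*5 = -8 - 1 = -9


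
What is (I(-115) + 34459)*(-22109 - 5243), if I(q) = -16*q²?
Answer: 4845160632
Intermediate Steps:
(I(-115) + 34459)*(-22109 - 5243) = (-16*(-115)² + 34459)*(-22109 - 5243) = (-16*13225 + 34459)*(-27352) = (-211600 + 34459)*(-27352) = -177141*(-27352) = 4845160632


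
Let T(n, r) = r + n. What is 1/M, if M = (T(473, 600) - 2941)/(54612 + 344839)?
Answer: -399451/1868 ≈ -213.84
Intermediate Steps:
T(n, r) = n + r
M = -1868/399451 (M = ((473 + 600) - 2941)/(54612 + 344839) = (1073 - 2941)/399451 = -1868*1/399451 = -1868/399451 ≈ -0.0046764)
1/M = 1/(-1868/399451) = -399451/1868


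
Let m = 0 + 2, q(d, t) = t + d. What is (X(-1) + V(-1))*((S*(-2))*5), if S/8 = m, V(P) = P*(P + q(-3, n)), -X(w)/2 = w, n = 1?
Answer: -800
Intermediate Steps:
q(d, t) = d + t
X(w) = -2*w
V(P) = P*(-2 + P) (V(P) = P*(P + (-3 + 1)) = P*(P - 2) = P*(-2 + P))
m = 2
S = 16 (S = 8*2 = 16)
(X(-1) + V(-1))*((S*(-2))*5) = (-2*(-1) - (-2 - 1))*((16*(-2))*5) = (2 - 1*(-3))*(-32*5) = (2 + 3)*(-160) = 5*(-160) = -800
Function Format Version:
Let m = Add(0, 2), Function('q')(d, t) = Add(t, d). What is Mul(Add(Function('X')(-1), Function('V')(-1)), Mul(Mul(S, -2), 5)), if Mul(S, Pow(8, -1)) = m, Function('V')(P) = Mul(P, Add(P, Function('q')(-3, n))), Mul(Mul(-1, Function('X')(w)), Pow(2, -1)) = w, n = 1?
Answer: -800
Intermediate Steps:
Function('q')(d, t) = Add(d, t)
Function('X')(w) = Mul(-2, w)
Function('V')(P) = Mul(P, Add(-2, P)) (Function('V')(P) = Mul(P, Add(P, Add(-3, 1))) = Mul(P, Add(P, -2)) = Mul(P, Add(-2, P)))
m = 2
S = 16 (S = Mul(8, 2) = 16)
Mul(Add(Function('X')(-1), Function('V')(-1)), Mul(Mul(S, -2), 5)) = Mul(Add(Mul(-2, -1), Mul(-1, Add(-2, -1))), Mul(Mul(16, -2), 5)) = Mul(Add(2, Mul(-1, -3)), Mul(-32, 5)) = Mul(Add(2, 3), -160) = Mul(5, -160) = -800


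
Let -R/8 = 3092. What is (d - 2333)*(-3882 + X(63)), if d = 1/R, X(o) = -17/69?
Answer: 5152940738625/568928 ≈ 9.0573e+6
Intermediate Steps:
R = -24736 (R = -8*3092 = -24736)
X(o) = -17/69 (X(o) = -17*1/69 = -17/69)
d = -1/24736 (d = 1/(-24736) = -1/24736 ≈ -4.0427e-5)
(d - 2333)*(-3882 + X(63)) = (-1/24736 - 2333)*(-3882 - 17/69) = -57709089/24736*(-267875/69) = 5152940738625/568928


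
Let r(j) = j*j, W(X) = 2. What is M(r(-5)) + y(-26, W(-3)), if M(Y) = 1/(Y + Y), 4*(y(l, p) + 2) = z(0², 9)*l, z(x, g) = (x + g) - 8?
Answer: -212/25 ≈ -8.4800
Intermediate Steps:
z(x, g) = -8 + g + x (z(x, g) = (g + x) - 8 = -8 + g + x)
r(j) = j²
y(l, p) = -2 + l/4 (y(l, p) = -2 + ((-8 + 9 + 0²)*l)/4 = -2 + ((-8 + 9 + 0)*l)/4 = -2 + (1*l)/4 = -2 + l/4)
M(Y) = 1/(2*Y)
M(r(-5)) + y(-26, W(-3)) = 1/(2*((-5)²)) + (-2 + (¼)*(-26)) = (½)/25 + (-2 - 13/2) = (½)*(1/25) - 17/2 = 1/50 - 17/2 = -212/25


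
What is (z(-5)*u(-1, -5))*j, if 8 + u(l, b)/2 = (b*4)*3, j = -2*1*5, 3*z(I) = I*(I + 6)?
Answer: -6800/3 ≈ -2266.7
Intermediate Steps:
z(I) = I*(6 + I)/3 (z(I) = (I*(I + 6))/3 = (I*(6 + I))/3 = I*(6 + I)/3)
j = -10 (j = -2*5 = -10)
u(l, b) = -16 + 24*b (u(l, b) = -16 + 2*((b*4)*3) = -16 + 2*((4*b)*3) = -16 + 2*(12*b) = -16 + 24*b)
(z(-5)*u(-1, -5))*j = (((⅓)*(-5)*(6 - 5))*(-16 + 24*(-5)))*(-10) = (((⅓)*(-5)*1)*(-16 - 120))*(-10) = -5/3*(-136)*(-10) = (680/3)*(-10) = -6800/3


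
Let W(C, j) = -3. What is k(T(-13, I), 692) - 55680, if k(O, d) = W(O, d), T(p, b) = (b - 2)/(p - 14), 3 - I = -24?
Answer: -55683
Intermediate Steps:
I = 27 (I = 3 - 1*(-24) = 3 + 24 = 27)
T(p, b) = (-2 + b)/(-14 + p)
k(O, d) = -3
k(T(-13, I), 692) - 55680 = -3 - 55680 = -55683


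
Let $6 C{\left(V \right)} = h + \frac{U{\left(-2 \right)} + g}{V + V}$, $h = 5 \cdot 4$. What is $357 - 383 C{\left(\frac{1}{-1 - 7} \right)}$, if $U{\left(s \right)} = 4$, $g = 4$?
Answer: $1123$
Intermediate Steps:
$h = 20$
$C{\left(V \right)} = \frac{10}{3} + \frac{2}{3 V}$ ($C{\left(V \right)} = \frac{20 + \frac{4 + 4}{V + V}}{6} = \frac{20 + \frac{8}{2 V}}{6} = \frac{20 + 8 \frac{1}{2 V}}{6} = \frac{20 + \frac{4}{V}}{6} = \frac{10}{3} + \frac{2}{3 V}$)
$357 - 383 C{\left(\frac{1}{-1 - 7} \right)} = 357 - 383 \frac{2 \left(1 + \frac{5}{-1 - 7}\right)}{3 \frac{1}{-1 - 7}} = 357 - 383 \frac{2 \left(1 + \frac{5}{-8}\right)}{3 \frac{1}{-8}} = 357 - 383 \frac{2 \left(1 + 5 \left(- \frac{1}{8}\right)\right)}{3 \left(- \frac{1}{8}\right)} = 357 - 383 \cdot \frac{2}{3} \left(-8\right) \left(1 - \frac{5}{8}\right) = 357 - 383 \cdot \frac{2}{3} \left(-8\right) \frac{3}{8} = 357 - -766 = 357 + 766 = 1123$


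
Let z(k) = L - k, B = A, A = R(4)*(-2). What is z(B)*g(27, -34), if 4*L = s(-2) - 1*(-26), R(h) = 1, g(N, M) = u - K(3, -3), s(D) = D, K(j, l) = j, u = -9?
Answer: -96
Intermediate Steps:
g(N, M) = -12 (g(N, M) = -9 - 1*3 = -9 - 3 = -12)
L = 6 (L = (-2 - 1*(-26))/4 = (-2 + 26)/4 = (¼)*24 = 6)
A = -2 (A = 1*(-2) = -2)
B = -2
z(k) = 6 - k
z(B)*g(27, -34) = (6 - 1*(-2))*(-12) = (6 + 2)*(-12) = 8*(-12) = -96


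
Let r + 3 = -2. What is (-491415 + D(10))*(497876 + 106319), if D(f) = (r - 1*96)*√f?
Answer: -296910485925 - 61023695*√10 ≈ -2.9710e+11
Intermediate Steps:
r = -5 (r = -3 - 2 = -5)
D(f) = -101*√f (D(f) = (-5 - 1*96)*√f = (-5 - 96)*√f = -101*√f)
(-491415 + D(10))*(497876 + 106319) = (-491415 - 101*√10)*(497876 + 106319) = (-491415 - 101*√10)*604195 = -296910485925 - 61023695*√10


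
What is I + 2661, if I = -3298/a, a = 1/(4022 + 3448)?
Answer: -24633399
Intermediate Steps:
a = 1/7470 ≈ 0.00013387
I = -24636060 (I = -3298/1/7470 = -3298*7470 = -24636060)
I + 2661 = -24636060 + 2661 = -24633399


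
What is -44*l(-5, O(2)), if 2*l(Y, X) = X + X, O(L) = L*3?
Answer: -264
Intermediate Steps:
O(L) = 3*L
l(Y, X) = X (l(Y, X) = (X + X)/2 = (2*X)/2 = X)
-44*l(-5, O(2)) = -132*2 = -44*6 = -264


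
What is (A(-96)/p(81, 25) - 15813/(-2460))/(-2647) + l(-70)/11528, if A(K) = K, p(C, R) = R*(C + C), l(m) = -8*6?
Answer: -2779750201/422245998900 ≈ -0.0065833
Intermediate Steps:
l(m) = -48
p(C, R) = 2*C*R (p(C, R) = R*(2*C) = 2*C*R)
(A(-96)/p(81, 25) - 15813/(-2460))/(-2647) + l(-70)/11528 = (-96/(2*81*25) - 15813/(-2460))/(-2647) - 48/11528 = (-96/4050 - 15813*(-1/2460))*(-1/2647) - 48*1/11528 = (-96*1/4050 + 5271/820)*(-1/2647) - 6/1441 = (-16/675 + 5271/820)*(-1/2647) - 6/1441 = (708961/110700)*(-1/2647) - 6/1441 = -708961/293022900 - 6/1441 = -2779750201/422245998900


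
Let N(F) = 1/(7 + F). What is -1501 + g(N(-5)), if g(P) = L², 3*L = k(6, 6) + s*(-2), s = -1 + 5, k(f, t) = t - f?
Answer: -13445/9 ≈ -1493.9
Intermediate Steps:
s = 4
L = -8/3 (L = ((6 - 1*6) + 4*(-2))/3 = ((6 - 6) - 8)/3 = (0 - 8)/3 = (⅓)*(-8) = -8/3 ≈ -2.6667)
g(P) = 64/9 (g(P) = (-8/3)² = 64/9)
-1501 + g(N(-5)) = -1501 + 64/9 = -13445/9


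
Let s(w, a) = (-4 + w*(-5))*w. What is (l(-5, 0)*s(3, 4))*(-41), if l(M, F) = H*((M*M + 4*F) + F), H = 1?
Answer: 58425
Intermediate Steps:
l(M, F) = M**2 + 5*F (l(M, F) = 1*((M*M + 4*F) + F) = 1*((M**2 + 4*F) + F) = 1*(M**2 + 5*F) = M**2 + 5*F)
s(w, a) = w*(-4 - 5*w) (s(w, a) = (-4 - 5*w)*w = w*(-4 - 5*w))
(l(-5, 0)*s(3, 4))*(-41) = (((-5)**2 + 5*0)*(-1*3*(4 + 5*3)))*(-41) = ((25 + 0)*(-1*3*(4 + 15)))*(-41) = (25*(-1*3*19))*(-41) = (25*(-57))*(-41) = -1425*(-41) = 58425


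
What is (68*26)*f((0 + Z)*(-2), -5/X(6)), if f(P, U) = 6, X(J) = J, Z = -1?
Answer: 10608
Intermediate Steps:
(68*26)*f((0 + Z)*(-2), -5/X(6)) = (68*26)*6 = 1768*6 = 10608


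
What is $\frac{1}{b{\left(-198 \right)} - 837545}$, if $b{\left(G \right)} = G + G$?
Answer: $- \frac{1}{837941} \approx -1.1934 \cdot 10^{-6}$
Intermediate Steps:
$b{\left(G \right)} = 2 G$
$\frac{1}{b{\left(-198 \right)} - 837545} = \frac{1}{2 \left(-198\right) - 837545} = \frac{1}{-396 - 837545} = \frac{1}{-837941} = - \frac{1}{837941}$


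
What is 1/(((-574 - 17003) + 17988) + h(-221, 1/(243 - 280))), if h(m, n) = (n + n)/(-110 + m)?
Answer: 12247/5033519 ≈ 0.0024331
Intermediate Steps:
h(m, n) = 2*n/(-110 + m) (h(m, n) = (2*n)/(-110 + m) = 2*n/(-110 + m))
1/(((-574 - 17003) + 17988) + h(-221, 1/(243 - 280))) = 1/(((-574 - 17003) + 17988) + 2/((243 - 280)*(-110 - 221))) = 1/((-17577 + 17988) + 2/(-37*(-331))) = 1/(411 + 2*(-1/37)*(-1/331)) = 1/(411 + 2/12247) = 1/(5033519/12247) = 12247/5033519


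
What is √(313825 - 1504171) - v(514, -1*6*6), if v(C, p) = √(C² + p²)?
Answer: -2*√66373 + I*√1190346 ≈ -515.26 + 1091.0*I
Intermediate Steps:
√(313825 - 1504171) - v(514, -1*6*6) = √(313825 - 1504171) - √(514² + (-1*6*6)²) = √(-1190346) - √(264196 + (-6*6)²) = I*√1190346 - √(264196 + (-36)²) = I*√1190346 - √(264196 + 1296) = I*√1190346 - √265492 = I*√1190346 - 2*√66373 = -2*√66373 + I*√1190346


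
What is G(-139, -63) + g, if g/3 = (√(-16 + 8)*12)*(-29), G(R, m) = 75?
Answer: 75 - 2088*I*√2 ≈ 75.0 - 2952.9*I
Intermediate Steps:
g = -2088*I*√2 (g = 3*((√(-16 + 8)*12)*(-29)) = 3*((√(-8)*12)*(-29)) = 3*(((2*I*√2)*12)*(-29)) = 3*((24*I*√2)*(-29)) = 3*(-696*I*√2) = -2088*I*√2 ≈ -2952.9*I)
G(-139, -63) + g = 75 - 2088*I*√2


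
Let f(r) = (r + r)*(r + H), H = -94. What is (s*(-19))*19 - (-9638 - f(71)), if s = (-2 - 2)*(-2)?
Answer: 3484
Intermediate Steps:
s = 8 (s = -4*(-2) = 8)
f(r) = 2*r*(-94 + r) (f(r) = (r + r)*(r - 94) = (2*r)*(-94 + r) = 2*r*(-94 + r))
(s*(-19))*19 - (-9638 - f(71)) = (8*(-19))*19 - (-9638 - 2*71*(-94 + 71)) = -152*19 - (-9638 - 2*71*(-23)) = -2888 - (-9638 - 1*(-3266)) = -2888 - (-9638 + 3266) = -2888 - 1*(-6372) = -2888 + 6372 = 3484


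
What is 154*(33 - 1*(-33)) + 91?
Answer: 10255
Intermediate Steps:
154*(33 - 1*(-33)) + 91 = 154*(33 + 33) + 91 = 154*66 + 91 = 10164 + 91 = 10255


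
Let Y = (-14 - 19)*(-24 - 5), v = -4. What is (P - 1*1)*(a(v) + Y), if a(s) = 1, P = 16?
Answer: 14370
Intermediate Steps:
Y = 957 (Y = -33*(-29) = 957)
(P - 1*1)*(a(v) + Y) = (16 - 1*1)*(1 + 957) = (16 - 1)*958 = 15*958 = 14370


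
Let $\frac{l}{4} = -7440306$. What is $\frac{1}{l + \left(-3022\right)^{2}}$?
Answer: $- \frac{1}{20628740} \approx -4.8476 \cdot 10^{-8}$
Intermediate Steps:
$l = -29761224$ ($l = 4 \left(-7440306\right) = -29761224$)
$\frac{1}{l + \left(-3022\right)^{2}} = \frac{1}{-29761224 + \left(-3022\right)^{2}} = \frac{1}{-29761224 + 9132484} = \frac{1}{-20628740} = - \frac{1}{20628740}$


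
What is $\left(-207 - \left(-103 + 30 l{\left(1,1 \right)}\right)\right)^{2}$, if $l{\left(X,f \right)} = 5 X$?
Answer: $64516$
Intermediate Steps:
$\left(-207 - \left(-103 + 30 l{\left(1,1 \right)}\right)\right)^{2} = \left(-207 + \left(103 - 30 \cdot 5 \cdot 1\right)\right)^{2} = \left(-207 + \left(103 - 30 \cdot 5\right)\right)^{2} = \left(-207 + \left(103 - 150\right)\right)^{2} = \left(-207 - 47\right)^{2} = \left(-254\right)^{2} = 64516$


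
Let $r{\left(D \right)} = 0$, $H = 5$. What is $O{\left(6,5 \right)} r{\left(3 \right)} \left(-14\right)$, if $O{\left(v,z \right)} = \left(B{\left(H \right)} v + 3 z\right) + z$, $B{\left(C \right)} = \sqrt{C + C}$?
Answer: $0$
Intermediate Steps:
$B{\left(C \right)} = \sqrt{2} \sqrt{C}$ ($B{\left(C \right)} = \sqrt{2 C} = \sqrt{2} \sqrt{C}$)
$O{\left(v,z \right)} = 4 z + v \sqrt{10}$ ($O{\left(v,z \right)} = \left(\sqrt{2} \sqrt{5} v + 3 z\right) + z = \left(\sqrt{10} v + 3 z\right) + z = \left(v \sqrt{10} + 3 z\right) + z = \left(3 z + v \sqrt{10}\right) + z = 4 z + v \sqrt{10}$)
$O{\left(6,5 \right)} r{\left(3 \right)} \left(-14\right) = \left(4 \cdot 5 + 6 \sqrt{10}\right) 0 \left(-14\right) = \left(20 + 6 \sqrt{10}\right) 0 \left(-14\right) = 0 \left(-14\right) = 0$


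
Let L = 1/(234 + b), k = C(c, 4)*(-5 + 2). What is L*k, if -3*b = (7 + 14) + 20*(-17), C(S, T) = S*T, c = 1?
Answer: -36/1021 ≈ -0.035260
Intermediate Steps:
b = 319/3 (b = -((7 + 14) + 20*(-17))/3 = -(21 - 340)/3 = -⅓*(-319) = 319/3 ≈ 106.33)
k = -12 (k = (1*4)*(-5 + 2) = 4*(-3) = -12)
L = 3/1021 (L = 1/(234 + 319/3) = 1/(1021/3) = 3/1021 ≈ 0.0029383)
L*k = (3/1021)*(-12) = -36/1021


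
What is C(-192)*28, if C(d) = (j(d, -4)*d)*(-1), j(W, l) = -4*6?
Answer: -129024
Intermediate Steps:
j(W, l) = -24
C(d) = 24*d (C(d) = -24*d*(-1) = 24*d)
C(-192)*28 = (24*(-192))*28 = -4608*28 = -129024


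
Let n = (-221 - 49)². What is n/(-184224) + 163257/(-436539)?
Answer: -1719431963/2233915576 ≈ -0.76969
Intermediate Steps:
n = 72900 (n = (-270)² = 72900)
n/(-184224) + 163257/(-436539) = 72900/(-184224) + 163257/(-436539) = 72900*(-1/184224) + 163257*(-1/436539) = -6075/15352 - 54419/145513 = -1719431963/2233915576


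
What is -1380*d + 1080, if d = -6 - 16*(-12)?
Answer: -255600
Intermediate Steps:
d = 186 (d = -6 + 192 = 186)
-1380*d + 1080 = -1380*186 + 1080 = -256680 + 1080 = -255600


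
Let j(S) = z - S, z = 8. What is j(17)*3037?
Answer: -27333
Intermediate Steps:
j(S) = 8 - S
j(17)*3037 = (8 - 1*17)*3037 = (8 - 17)*3037 = -9*3037 = -27333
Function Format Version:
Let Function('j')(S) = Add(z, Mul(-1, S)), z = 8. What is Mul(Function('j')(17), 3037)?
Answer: -27333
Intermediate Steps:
Function('j')(S) = Add(8, Mul(-1, S))
Mul(Function('j')(17), 3037) = Mul(Add(8, Mul(-1, 17)), 3037) = Mul(Add(8, -17), 3037) = Mul(-9, 3037) = -27333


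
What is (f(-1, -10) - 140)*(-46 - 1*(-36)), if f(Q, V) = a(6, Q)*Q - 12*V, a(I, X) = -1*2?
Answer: 180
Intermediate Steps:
a(I, X) = -2
f(Q, V) = -12*V - 2*Q (f(Q, V) = -2*Q - 12*V = -12*V - 2*Q)
(f(-1, -10) - 140)*(-46 - 1*(-36)) = ((-12*(-10) - 2*(-1)) - 140)*(-46 - 1*(-36)) = ((120 + 2) - 140)*(-46 + 36) = (122 - 140)*(-10) = -18*(-10) = 180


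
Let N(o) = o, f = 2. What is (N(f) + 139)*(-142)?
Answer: -20022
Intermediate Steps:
(N(f) + 139)*(-142) = (2 + 139)*(-142) = 141*(-142) = -20022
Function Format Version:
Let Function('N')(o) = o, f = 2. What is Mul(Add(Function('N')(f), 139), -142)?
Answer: -20022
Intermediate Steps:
Mul(Add(Function('N')(f), 139), -142) = Mul(Add(2, 139), -142) = Mul(141, -142) = -20022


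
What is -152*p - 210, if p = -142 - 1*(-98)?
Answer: 6478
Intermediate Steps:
p = -44 (p = -142 + 98 = -44)
-152*p - 210 = -152*(-44) - 210 = 6688 - 210 = 6478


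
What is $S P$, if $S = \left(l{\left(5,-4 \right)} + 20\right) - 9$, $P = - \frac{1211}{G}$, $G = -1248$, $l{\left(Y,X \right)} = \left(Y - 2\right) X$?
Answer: $- \frac{1211}{1248} \approx -0.97035$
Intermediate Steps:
$l{\left(Y,X \right)} = X \left(-2 + Y\right)$ ($l{\left(Y,X \right)} = \left(-2 + Y\right) X = X \left(-2 + Y\right)$)
$P = \frac{1211}{1248}$ ($P = - \frac{1211}{-1248} = \left(-1211\right) \left(- \frac{1}{1248}\right) = \frac{1211}{1248} \approx 0.97035$)
$S = -1$ ($S = \left(- 4 \left(-2 + 5\right) + 20\right) - 9 = \left(\left(-4\right) 3 + 20\right) - 9 = \left(-12 + 20\right) - 9 = 8 - 9 = -1$)
$S P = \left(-1\right) \frac{1211}{1248} = - \frac{1211}{1248}$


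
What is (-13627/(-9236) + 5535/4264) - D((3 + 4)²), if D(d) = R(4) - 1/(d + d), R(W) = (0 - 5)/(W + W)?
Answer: 20054533/5883332 ≈ 3.4087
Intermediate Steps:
R(W) = -5/(2*W) (R(W) = -5*1/(2*W) = -5/(2*W))
D(d) = -5/8 - 1/(2*d) (D(d) = -5/2/4 - 1/(d + d) = -5/2*¼ - 1/(2*d) = -5/8 - 1/(2*d))
(-13627/(-9236) + 5535/4264) - D((3 + 4)²) = (-13627/(-9236) + 5535/4264) - (-4 - 5*(3 + 4)²)/(8*((3 + 4)²)) = (-13627*(-1/9236) + 5535*(1/4264)) - (-4 - 5*7²)/(8*(7²)) = (13627/9236 + 135/104) - (-4 - 5*49)/(8*49) = 666017/240136 - (-4 - 245)/(8*49) = 666017/240136 - (-249)/(8*49) = 666017/240136 - 1*(-249/392) = 666017/240136 + 249/392 = 20054533/5883332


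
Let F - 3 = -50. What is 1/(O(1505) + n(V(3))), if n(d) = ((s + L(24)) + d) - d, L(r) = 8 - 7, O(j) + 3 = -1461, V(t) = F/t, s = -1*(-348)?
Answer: -1/1115 ≈ -0.00089686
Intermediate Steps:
F = -47 (F = 3 - 50 = -47)
s = 348
V(t) = -47/t
O(j) = -1464 (O(j) = -3 - 1461 = -1464)
L(r) = 1
n(d) = 349 (n(d) = ((348 + 1) + d) - d = (349 + d) - d = 349)
1/(O(1505) + n(V(3))) = 1/(-1464 + 349) = 1/(-1115) = -1/1115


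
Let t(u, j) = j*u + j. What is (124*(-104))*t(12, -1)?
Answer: 167648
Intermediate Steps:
t(u, j) = j + j*u
(124*(-104))*t(12, -1) = (124*(-104))*(-(1 + 12)) = -(-12896)*13 = -12896*(-13) = 167648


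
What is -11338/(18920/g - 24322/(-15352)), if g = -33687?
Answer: -154305055224/13917773 ≈ -11087.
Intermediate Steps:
-11338/(18920/g - 24322/(-15352)) = -11338/(18920/(-33687) - 24322/(-15352)) = -11338/(18920*(-1/33687) - 24322*(-1/15352)) = -11338/(-18920/33687 + 12161/7676) = -11338/13917773/13609548 = -11338*13609548/13917773 = -154305055224/13917773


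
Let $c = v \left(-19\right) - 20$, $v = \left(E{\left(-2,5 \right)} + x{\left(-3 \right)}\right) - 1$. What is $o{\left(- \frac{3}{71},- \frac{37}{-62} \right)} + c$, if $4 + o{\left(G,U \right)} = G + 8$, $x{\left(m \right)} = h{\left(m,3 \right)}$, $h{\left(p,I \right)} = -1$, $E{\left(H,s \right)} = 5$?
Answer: $- \frac{5186}{71} \approx -73.042$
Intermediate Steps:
$x{\left(m \right)} = -1$
$o{\left(G,U \right)} = 4 + G$ ($o{\left(G,U \right)} = -4 + \left(G + 8\right) = -4 + \left(8 + G\right) = 4 + G$)
$v = 3$ ($v = \left(5 - 1\right) - 1 = 4 - 1 = 3$)
$c = -77$ ($c = 3 \left(-19\right) - 20 = -57 - 20 = -77$)
$o{\left(- \frac{3}{71},- \frac{37}{-62} \right)} + c = \left(4 - \frac{3}{71}\right) - 77 = \frac{281}{71} - 77 = - \frac{5186}{71}$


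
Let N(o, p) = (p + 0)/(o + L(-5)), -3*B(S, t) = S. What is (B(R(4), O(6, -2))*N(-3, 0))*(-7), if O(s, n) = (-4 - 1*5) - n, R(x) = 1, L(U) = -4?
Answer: 0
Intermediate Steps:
O(s, n) = -9 - n (O(s, n) = (-4 - 5) - n = -9 - n)
B(S, t) = -S/3
N(o, p) = p/(-4 + o) (N(o, p) = (p + 0)/(o - 4) = p/(-4 + o))
(B(R(4), O(6, -2))*N(-3, 0))*(-7) = ((-⅓*1)*(0/(-4 - 3)))*(-7) = -0/(-7)*(-7) = -0*(-1)/7*(-7) = -⅓*0*(-7) = 0*(-7) = 0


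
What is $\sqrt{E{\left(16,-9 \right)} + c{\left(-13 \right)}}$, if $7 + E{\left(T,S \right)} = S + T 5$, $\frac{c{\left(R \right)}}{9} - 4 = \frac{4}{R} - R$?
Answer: $\frac{\sqrt{36205}}{13} \approx 14.637$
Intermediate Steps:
$c{\left(R \right)} = 36 - 9 R + \frac{36}{R}$ ($c{\left(R \right)} = 36 + 9 \left(\frac{4}{R} - R\right) = 36 + 9 \left(- R + \frac{4}{R}\right) = 36 - \left(- \frac{36}{R} + 9 R\right) = 36 - 9 R + \frac{36}{R}$)
$E{\left(T,S \right)} = -7 + S + 5 T$ ($E{\left(T,S \right)} = -7 + \left(S + T 5\right) = -7 + \left(S + 5 T\right) = -7 + S + 5 T$)
$\sqrt{E{\left(16,-9 \right)} + c{\left(-13 \right)}} = \sqrt{\left(-7 - 9 + 5 \cdot 16\right) + \left(36 - -117 + \frac{36}{-13}\right)} = \sqrt{\left(-7 - 9 + 80\right) + \left(36 + 117 + 36 \left(- \frac{1}{13}\right)\right)} = \sqrt{64 + \left(36 + 117 - \frac{36}{13}\right)} = \sqrt{64 + \frac{1953}{13}} = \sqrt{\frac{2785}{13}} = \frac{\sqrt{36205}}{13}$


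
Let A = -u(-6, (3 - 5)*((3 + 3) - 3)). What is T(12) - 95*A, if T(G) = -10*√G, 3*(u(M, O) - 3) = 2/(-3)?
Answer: 2375/9 - 20*√3 ≈ 229.25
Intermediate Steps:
u(M, O) = 25/9 (u(M, O) = 3 + (2/(-3))/3 = 3 + (2*(-⅓))/3 = 3 + (⅓)*(-⅔) = 3 - 2/9 = 25/9)
A = -25/9 (A = -1*25/9 = -25/9 ≈ -2.7778)
T(12) - 95*A = -20*√3 - 95*(-25/9) = -20*√3 + 2375/9 = 2375/9 - 20*√3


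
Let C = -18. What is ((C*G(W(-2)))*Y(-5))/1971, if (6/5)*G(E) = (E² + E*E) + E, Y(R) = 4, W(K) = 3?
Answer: -140/219 ≈ -0.63927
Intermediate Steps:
G(E) = 5*E²/3 + 5*E/6 (G(E) = 5*((E² + E*E) + E)/6 = 5*((E² + E²) + E)/6 = 5*(2*E² + E)/6 = 5*(E + 2*E²)/6 = 5*E²/3 + 5*E/6)
((C*G(W(-2)))*Y(-5))/1971 = (-15*3*(1 + 2*3)*4)/1971 = (-15*3*(1 + 6)*4)*(1/1971) = (-15*3*7*4)*(1/1971) = (-18*35/2*4)*(1/1971) = -315*4*(1/1971) = -1260*1/1971 = -140/219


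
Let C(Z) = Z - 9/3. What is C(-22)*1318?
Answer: -32950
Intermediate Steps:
C(Z) = -3 + Z (C(Z) = Z - 9*1/3 = Z - 3 = -3 + Z)
C(-22)*1318 = (-3 - 22)*1318 = -25*1318 = -32950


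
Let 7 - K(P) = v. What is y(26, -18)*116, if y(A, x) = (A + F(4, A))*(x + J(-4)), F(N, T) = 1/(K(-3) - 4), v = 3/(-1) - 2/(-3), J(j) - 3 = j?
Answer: -230869/4 ≈ -57717.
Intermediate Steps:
J(j) = 3 + j
v = -7/3 (v = 3*(-1) - 2*(-1/3) = -3 + 2/3 = -7/3 ≈ -2.3333)
K(P) = 28/3 (K(P) = 7 - 1*(-7/3) = 7 + 7/3 = 28/3)
F(N, T) = 3/16 (F(N, T) = 1/(28/3 - 4) = 1/(16/3) = 3/16)
y(A, x) = (-1 + x)*(3/16 + A) (y(A, x) = (A + 3/16)*(x + (3 - 4)) = (3/16 + A)*(x - 1) = (3/16 + A)*(-1 + x) = (-1 + x)*(3/16 + A))
y(26, -18)*116 = (-3/16 - 1*26 + (3/16)*(-18) + 26*(-18))*116 = (-3/16 - 26 - 27/8 - 468)*116 = -7961/16*116 = -230869/4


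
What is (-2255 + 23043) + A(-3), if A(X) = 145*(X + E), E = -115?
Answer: 3678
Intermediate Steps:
A(X) = -16675 + 145*X (A(X) = 145*(X - 115) = 145*(-115 + X) = -16675 + 145*X)
(-2255 + 23043) + A(-3) = (-2255 + 23043) + (-16675 + 145*(-3)) = 20788 + (-16675 - 435) = 20788 - 17110 = 3678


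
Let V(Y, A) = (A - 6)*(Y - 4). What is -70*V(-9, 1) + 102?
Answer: -4448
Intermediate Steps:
V(Y, A) = (-6 + A)*(-4 + Y)
-70*V(-9, 1) + 102 = -70*(24 - 6*(-9) - 4*1 + 1*(-9)) + 102 = -70*(24 + 54 - 4 - 9) + 102 = -70*65 + 102 = -4550 + 102 = -4448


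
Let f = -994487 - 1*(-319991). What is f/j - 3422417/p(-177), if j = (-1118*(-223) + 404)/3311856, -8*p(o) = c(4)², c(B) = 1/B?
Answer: 53579987405696/124859 ≈ 4.2912e+8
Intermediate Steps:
f = -674496 (f = -994487 + 319991 = -674496)
c(B) = 1/B
p(o) = -1/128 (p(o) = -(1/4)²/8 = -(¼)²/8 = -⅛*1/16 = -1/128)
j = 124859/1655928 (j = (249314 + 404)*(1/3311856) = 249718*(1/3311856) = 124859/1655928 ≈ 0.075401)
f/j - 3422417/p(-177) = -674496/124859/1655928 - 3422417/(-1/128) = -674496*1655928/124859 - 3422417*(-128) = -1116916812288/124859 + 438069376 = 53579987405696/124859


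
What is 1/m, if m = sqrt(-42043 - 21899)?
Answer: -I*sqrt(63942)/63942 ≈ -0.0039546*I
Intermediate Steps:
m = I*sqrt(63942) (m = sqrt(-63942) = I*sqrt(63942) ≈ 252.87*I)
1/m = 1/(I*sqrt(63942)) = -I*sqrt(63942)/63942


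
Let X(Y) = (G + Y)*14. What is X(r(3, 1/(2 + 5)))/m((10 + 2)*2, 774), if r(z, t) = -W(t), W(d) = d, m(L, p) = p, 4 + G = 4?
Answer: -1/387 ≈ -0.0025840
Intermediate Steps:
G = 0 (G = -4 + 4 = 0)
r(z, t) = -t
X(Y) = 14*Y (X(Y) = (0 + Y)*14 = Y*14 = 14*Y)
X(r(3, 1/(2 + 5)))/m((10 + 2)*2, 774) = (14*(-1/(2 + 5)))/774 = (14*(-1/7))*(1/774) = (14*(-1*⅐))*(1/774) = (14*(-⅐))*(1/774) = -2*1/774 = -1/387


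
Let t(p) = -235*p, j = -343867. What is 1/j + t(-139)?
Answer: 11232415554/343867 ≈ 32665.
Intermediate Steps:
1/j + t(-139) = 1/(-343867) - 235*(-139) = -1/343867 + 32665 = 11232415554/343867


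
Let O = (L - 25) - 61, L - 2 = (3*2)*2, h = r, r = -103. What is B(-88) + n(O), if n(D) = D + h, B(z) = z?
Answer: -263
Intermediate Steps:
h = -103
L = 14 (L = 2 + (3*2)*2 = 2 + 6*2 = 2 + 12 = 14)
O = -72 (O = (14 - 25) - 61 = -11 - 61 = -72)
n(D) = -103 + D (n(D) = D - 103 = -103 + D)
B(-88) + n(O) = -88 + (-103 - 72) = -88 - 175 = -263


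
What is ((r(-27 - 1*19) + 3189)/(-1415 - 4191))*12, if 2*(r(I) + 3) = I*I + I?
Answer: -25326/2803 ≈ -9.0353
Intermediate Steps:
r(I) = -3 + I/2 + I²/2 (r(I) = -3 + (I*I + I)/2 = -3 + (I² + I)/2 = -3 + (I + I²)/2 = -3 + (I/2 + I²/2) = -3 + I/2 + I²/2)
((r(-27 - 1*19) + 3189)/(-1415 - 4191))*12 = (((-3 + (-27 - 1*19)/2 + (-27 - 1*19)²/2) + 3189)/(-1415 - 4191))*12 = (((-3 + (-27 - 19)/2 + (-27 - 19)²/2) + 3189)/(-5606))*12 = (((-3 + (½)*(-46) + (½)*(-46)²) + 3189)*(-1/5606))*12 = (((-3 - 23 + (½)*2116) + 3189)*(-1/5606))*12 = (((-3 - 23 + 1058) + 3189)*(-1/5606))*12 = ((1032 + 3189)*(-1/5606))*12 = (4221*(-1/5606))*12 = -4221/5606*12 = -25326/2803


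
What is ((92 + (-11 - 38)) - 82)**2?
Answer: 1521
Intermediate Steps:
((92 + (-11 - 38)) - 82)**2 = ((92 - 49) - 82)**2 = (43 - 82)**2 = (-39)**2 = 1521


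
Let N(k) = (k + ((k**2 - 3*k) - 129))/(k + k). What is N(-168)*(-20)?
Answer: 47385/28 ≈ 1692.3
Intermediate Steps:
N(k) = (-129 + k**2 - 2*k)/(2*k) (N(k) = (k + (-129 + k**2 - 3*k))/((2*k)) = (-129 + k**2 - 2*k)*(1/(2*k)) = (-129 + k**2 - 2*k)/(2*k))
N(-168)*(-20) = ((1/2)*(-129 - 168*(-2 - 168))/(-168))*(-20) = ((1/2)*(-1/168)*(-129 - 168*(-170)))*(-20) = ((1/2)*(-1/168)*(-129 + 28560))*(-20) = ((1/2)*(-1/168)*28431)*(-20) = -9477/112*(-20) = 47385/28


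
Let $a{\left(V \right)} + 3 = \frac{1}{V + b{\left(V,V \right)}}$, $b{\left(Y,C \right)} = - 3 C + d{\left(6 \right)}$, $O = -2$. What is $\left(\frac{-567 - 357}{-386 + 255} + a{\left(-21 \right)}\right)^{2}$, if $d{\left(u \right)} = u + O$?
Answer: $\frac{603046249}{36312676} \approx 16.607$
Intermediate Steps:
$d{\left(u \right)} = -2 + u$ ($d{\left(u \right)} = u - 2 = -2 + u$)
$b{\left(Y,C \right)} = 4 - 3 C$ ($b{\left(Y,C \right)} = - 3 C + \left(-2 + 6\right) = - 3 C + 4 = 4 - 3 C$)
$a{\left(V \right)} = -3 + \frac{1}{4 - 2 V}$ ($a{\left(V \right)} = -3 + \frac{1}{V - \left(-4 + 3 V\right)} = -3 + \frac{1}{4 - 2 V}$)
$\left(\frac{-567 - 357}{-386 + 255} + a{\left(-21 \right)}\right)^{2} = \left(\frac{-567 - 357}{-386 + 255} + \frac{11 - -126}{2 \left(-2 - 21\right)}\right)^{2} = \left(- \frac{924}{-131} + \frac{11 + 126}{2 \left(-23\right)}\right)^{2} = \left(\left(-924\right) \left(- \frac{1}{131}\right) + \frac{1}{2} \left(- \frac{1}{23}\right) 137\right)^{2} = \left(\frac{924}{131} - \frac{137}{46}\right)^{2} = \left(\frac{24557}{6026}\right)^{2} = \frac{603046249}{36312676}$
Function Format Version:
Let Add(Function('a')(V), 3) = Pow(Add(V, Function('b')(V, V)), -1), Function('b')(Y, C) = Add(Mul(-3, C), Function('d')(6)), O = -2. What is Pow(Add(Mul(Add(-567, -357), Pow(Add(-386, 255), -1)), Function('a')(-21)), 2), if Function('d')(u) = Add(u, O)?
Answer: Rational(603046249, 36312676) ≈ 16.607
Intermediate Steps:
Function('d')(u) = Add(-2, u) (Function('d')(u) = Add(u, -2) = Add(-2, u))
Function('b')(Y, C) = Add(4, Mul(-3, C)) (Function('b')(Y, C) = Add(Mul(-3, C), Add(-2, 6)) = Add(Mul(-3, C), 4) = Add(4, Mul(-3, C)))
Function('a')(V) = Add(-3, Pow(Add(4, Mul(-2, V)), -1)) (Function('a')(V) = Add(-3, Pow(Add(V, Add(4, Mul(-3, V))), -1)) = Add(-3, Pow(Add(4, Mul(-2, V)), -1)))
Pow(Add(Mul(Add(-567, -357), Pow(Add(-386, 255), -1)), Function('a')(-21)), 2) = Pow(Add(Mul(Add(-567, -357), Pow(Add(-386, 255), -1)), Mul(Rational(1, 2), Pow(Add(-2, -21), -1), Add(11, Mul(-6, -21)))), 2) = Pow(Add(Mul(-924, Pow(-131, -1)), Mul(Rational(1, 2), Pow(-23, -1), Add(11, 126))), 2) = Pow(Add(Mul(-924, Rational(-1, 131)), Mul(Rational(1, 2), Rational(-1, 23), 137)), 2) = Pow(Add(Rational(924, 131), Rational(-137, 46)), 2) = Pow(Rational(24557, 6026), 2) = Rational(603046249, 36312676)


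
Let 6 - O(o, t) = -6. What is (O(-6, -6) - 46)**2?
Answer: 1156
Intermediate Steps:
O(o, t) = 12 (O(o, t) = 6 - 1*(-6) = 6 + 6 = 12)
(O(-6, -6) - 46)**2 = (12 - 46)**2 = (-34)**2 = 1156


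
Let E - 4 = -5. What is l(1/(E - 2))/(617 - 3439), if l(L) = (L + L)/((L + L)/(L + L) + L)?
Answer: 1/2822 ≈ 0.00035436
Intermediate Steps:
E = -1 (E = 4 - 5 = -1)
l(L) = 2*L/(1 + L) (l(L) = (2*L)/((2*L)/((2*L)) + L) = (2*L)/((2*L)*(1/(2*L)) + L) = (2*L)/(1 + L) = 2*L/(1 + L))
l(1/(E - 2))/(617 - 3439) = (2/((-1 - 2)*(1 + 1/(-1 - 2))))/(617 - 3439) = (2/(-3*(1 + 1/(-3))))/(-2822) = -(-1)/(1411*3*(1 - ⅓)) = -(-1)/(1411*3*⅔) = -(-1)*3/(1411*3*2) = -1/2822*(-1) = 1/2822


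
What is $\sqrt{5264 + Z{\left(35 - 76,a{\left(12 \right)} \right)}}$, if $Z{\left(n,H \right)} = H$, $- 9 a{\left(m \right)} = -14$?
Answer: $\frac{\sqrt{47390}}{3} \approx 72.564$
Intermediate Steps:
$a{\left(m \right)} = \frac{14}{9}$ ($a{\left(m \right)} = \left(- \frac{1}{9}\right) \left(-14\right) = \frac{14}{9}$)
$\sqrt{5264 + Z{\left(35 - 76,a{\left(12 \right)} \right)}} = \sqrt{5264 + \frac{14}{9}} = \sqrt{\frac{47390}{9}} = \frac{\sqrt{47390}}{3}$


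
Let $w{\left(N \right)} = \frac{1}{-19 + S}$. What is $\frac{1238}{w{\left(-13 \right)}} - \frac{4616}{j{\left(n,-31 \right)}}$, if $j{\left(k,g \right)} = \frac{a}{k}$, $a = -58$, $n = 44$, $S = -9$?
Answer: $- \frac{903704}{29} \approx -31162.0$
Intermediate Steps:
$w{\left(N \right)} = - \frac{1}{28}$ ($w{\left(N \right)} = \frac{1}{-19 - 9} = \frac{1}{-28} = - \frac{1}{28}$)
$j{\left(k,g \right)} = - \frac{58}{k}$
$\frac{1238}{w{\left(-13 \right)}} - \frac{4616}{j{\left(n,-31 \right)}} = \frac{1238}{- \frac{1}{28}} - \frac{4616}{\left(-58\right) \frac{1}{44}} = 1238 \left(-28\right) - \frac{4616}{\left(-58\right) \frac{1}{44}} = -34664 - \frac{4616}{- \frac{29}{22}} = -34664 - - \frac{101552}{29} = -34664 + \frac{101552}{29} = - \frac{903704}{29}$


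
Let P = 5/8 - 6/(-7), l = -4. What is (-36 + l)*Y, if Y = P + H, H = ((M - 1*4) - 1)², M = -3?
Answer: -18335/7 ≈ -2619.3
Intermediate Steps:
H = 64 (H = ((-3 - 1*4) - 1)² = ((-3 - 4) - 1)² = (-7 - 1)² = (-8)² = 64)
P = 83/56 (P = 5*(⅛) - 6*(-⅐) = 5/8 + 6/7 = 83/56 ≈ 1.4821)
Y = 3667/56 (Y = 83/56 + 64 = 3667/56 ≈ 65.482)
(-36 + l)*Y = (-36 - 4)*(3667/56) = -40*3667/56 = -18335/7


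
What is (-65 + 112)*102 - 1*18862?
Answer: -14068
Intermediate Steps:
(-65 + 112)*102 - 1*18862 = 47*102 - 18862 = 4794 - 18862 = -14068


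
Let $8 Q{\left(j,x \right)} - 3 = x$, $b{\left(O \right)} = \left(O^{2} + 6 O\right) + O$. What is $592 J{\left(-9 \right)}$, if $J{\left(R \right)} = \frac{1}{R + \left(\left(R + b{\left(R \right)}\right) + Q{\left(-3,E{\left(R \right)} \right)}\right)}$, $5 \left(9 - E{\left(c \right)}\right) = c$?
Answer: $\frac{23680}{69} \approx 343.19$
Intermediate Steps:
$E{\left(c \right)} = 9 - \frac{c}{5}$
$b{\left(O \right)} = O^{2} + 7 O$
$Q{\left(j,x \right)} = \frac{3}{8} + \frac{x}{8}$
$J{\left(R \right)} = \frac{1}{\frac{3}{2} + \frac{79 R}{40} + R \left(7 + R\right)}$ ($J{\left(R \right)} = \frac{1}{R + \left(\left(R + R \left(7 + R\right)\right) + \left(\frac{3}{8} + \frac{9 - \frac{R}{5}}{8}\right)\right)} = \frac{1}{R + \left(\left(R + R \left(7 + R\right)\right) + \left(\frac{3}{8} - \left(- \frac{9}{8} + \frac{R}{40}\right)\right)\right)} = \frac{1}{R - \left(- \frac{3}{2} - \frac{39 R}{40} - R \left(7 + R\right)\right)} = \frac{1}{R + \left(\frac{3}{2} + \frac{39 R}{40} + R \left(7 + R\right)\right)} = \frac{1}{\frac{3}{2} + \frac{79 R}{40} + R \left(7 + R\right)}$)
$592 J{\left(-9 \right)} = 592 \frac{40}{60 + 40 \left(-9\right)^{2} + 359 \left(-9\right)} = 592 \frac{40}{60 + 40 \cdot 81 - 3231} = 592 \frac{40}{60 + 3240 - 3231} = 592 \cdot \frac{40}{69} = \frac{23680}{69}$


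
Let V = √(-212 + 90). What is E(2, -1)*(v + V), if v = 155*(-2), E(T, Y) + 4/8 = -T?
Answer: 775 - 5*I*√122/2 ≈ 775.0 - 27.613*I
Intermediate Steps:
E(T, Y) = -½ - T
v = -310
V = I*√122 (V = √(-122) = I*√122 ≈ 11.045*I)
E(2, -1)*(v + V) = (-½ - 1*2)*(-310 + I*√122) = (-½ - 2)*(-310 + I*√122) = -5*(-310 + I*√122)/2 = 775 - 5*I*√122/2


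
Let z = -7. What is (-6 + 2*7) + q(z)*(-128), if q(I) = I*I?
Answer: -6264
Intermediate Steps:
q(I) = I**2
(-6 + 2*7) + q(z)*(-128) = (-6 + 2*7) + (-7)**2*(-128) = (-6 + 14) + 49*(-128) = 8 - 6272 = -6264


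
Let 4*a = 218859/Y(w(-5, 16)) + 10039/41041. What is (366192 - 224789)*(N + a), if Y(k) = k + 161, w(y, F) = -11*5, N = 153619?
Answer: 379266384657323747/17401384 ≈ 2.1795e+10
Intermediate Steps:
w(y, F) = -55
Y(k) = 161 + k
a = 8983256353/17401384 (a = (218859/(161 - 55) + 10039/41041)/4 = (218859/106 + 10039*(1/41041))/4 = (218859*(1/106) + 10039/41041)/4 = (218859/106 + 10039/41041)/4 = (¼)*(8983256353/4350346) = 8983256353/17401384 ≈ 516.24)
(366192 - 224789)*(N + a) = (366192 - 224789)*(153619 + 8983256353/17401384) = 141403*(2682166465049/17401384) = 379266384657323747/17401384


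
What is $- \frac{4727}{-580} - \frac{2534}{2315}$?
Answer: $\frac{65333}{9260} \approx 7.0554$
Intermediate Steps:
$- \frac{4727}{-580} - \frac{2534}{2315} = \left(-4727\right) \left(- \frac{1}{580}\right) - \frac{2534}{2315} = \frac{163}{20} - \frac{2534}{2315} = \frac{65333}{9260}$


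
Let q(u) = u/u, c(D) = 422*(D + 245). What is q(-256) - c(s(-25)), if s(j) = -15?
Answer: -97059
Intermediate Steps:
c(D) = 103390 + 422*D (c(D) = 422*(245 + D) = 103390 + 422*D)
q(u) = 1
q(-256) - c(s(-25)) = 1 - (103390 + 422*(-15)) = 1 - (103390 - 6330) = 1 - 1*97060 = 1 - 97060 = -97059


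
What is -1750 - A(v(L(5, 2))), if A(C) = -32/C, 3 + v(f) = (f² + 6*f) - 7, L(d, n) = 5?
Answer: -78718/45 ≈ -1749.3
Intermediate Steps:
v(f) = -10 + f² + 6*f (v(f) = -3 + ((f² + 6*f) - 7) = -3 + (-7 + f² + 6*f) = -10 + f² + 6*f)
-1750 - A(v(L(5, 2))) = -1750 - (-32)/(-10 + 5² + 6*5) = -1750 - (-32)/(-10 + 25 + 30) = -1750 - (-32)/45 = -1750 - 1*(-32/45) = -1750 + 32/45 = -78718/45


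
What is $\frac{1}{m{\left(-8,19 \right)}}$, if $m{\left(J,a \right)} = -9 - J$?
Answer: $-1$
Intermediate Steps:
$\frac{1}{m{\left(-8,19 \right)}} = \frac{1}{-9 - -8} = \frac{1}{-9 + 8} = \frac{1}{-1} = -1$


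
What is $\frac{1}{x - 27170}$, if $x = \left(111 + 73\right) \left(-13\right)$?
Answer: $- \frac{1}{29562} \approx -3.3827 \cdot 10^{-5}$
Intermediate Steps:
$x = -2392$ ($x = 184 \left(-13\right) = -2392$)
$\frac{1}{x - 27170} = \frac{1}{-2392 - 27170} = \frac{1}{-29562} = - \frac{1}{29562}$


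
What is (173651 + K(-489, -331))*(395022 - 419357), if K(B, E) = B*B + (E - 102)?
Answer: -10034269565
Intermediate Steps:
K(B, E) = -102 + E + B² (K(B, E) = B² + (-102 + E) = -102 + E + B²)
(173651 + K(-489, -331))*(395022 - 419357) = (173651 + (-102 - 331 + (-489)²))*(395022 - 419357) = (173651 + (-102 - 331 + 239121))*(-24335) = (173651 + 238688)*(-24335) = 412339*(-24335) = -10034269565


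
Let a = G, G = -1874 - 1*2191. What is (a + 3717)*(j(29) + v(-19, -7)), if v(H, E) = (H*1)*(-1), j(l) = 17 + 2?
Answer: -13224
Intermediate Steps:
j(l) = 19
v(H, E) = -H (v(H, E) = H*(-1) = -H)
G = -4065 (G = -1874 - 2191 = -4065)
a = -4065
(a + 3717)*(j(29) + v(-19, -7)) = (-4065 + 3717)*(19 - 1*(-19)) = -348*(19 + 19) = -348*38 = -13224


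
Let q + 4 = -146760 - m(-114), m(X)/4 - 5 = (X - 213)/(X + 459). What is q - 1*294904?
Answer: -50793684/115 ≈ -4.4168e+5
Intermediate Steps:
m(X) = 20 + 4*(-213 + X)/(459 + X) (m(X) = 20 + 4*((X - 213)/(X + 459)) = 20 + 4*((-213 + X)/(459 + X)) = 20 + 4*(-213 + X)/(459 + X))
q = -16879724/115 (q = -4 + (-146760 - 24*(347 - 114)/(459 - 114)) = -4 + (-146760 - 24*233/345) = -4 + (-146760 - 1*1864/115) = -4 + (-146760 - 1864/115) = -4 - 16879264/115 = -16879724/115 ≈ -1.4678e+5)
q - 1*294904 = -16879724/115 - 1*294904 = -16879724/115 - 294904 = -50793684/115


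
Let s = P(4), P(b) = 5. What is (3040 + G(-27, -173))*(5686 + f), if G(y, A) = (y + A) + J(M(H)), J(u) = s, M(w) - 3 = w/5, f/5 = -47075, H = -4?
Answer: -653465205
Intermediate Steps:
f = -235375 (f = 5*(-47075) = -235375)
M(w) = 3 + w/5
s = 5
J(u) = 5
G(y, A) = 5 + A + y (G(y, A) = (y + A) + 5 = (A + y) + 5 = 5 + A + y)
(3040 + G(-27, -173))*(5686 + f) = (3040 + (5 - 173 - 27))*(5686 - 235375) = (3040 - 195)*(-229689) = 2845*(-229689) = -653465205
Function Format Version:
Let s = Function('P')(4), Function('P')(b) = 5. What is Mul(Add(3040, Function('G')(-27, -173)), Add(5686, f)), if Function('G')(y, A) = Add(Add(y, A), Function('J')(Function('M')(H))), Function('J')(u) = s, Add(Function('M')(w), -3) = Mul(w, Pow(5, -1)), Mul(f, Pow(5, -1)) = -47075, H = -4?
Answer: -653465205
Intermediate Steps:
f = -235375 (f = Mul(5, -47075) = -235375)
Function('M')(w) = Add(3, Mul(Rational(1, 5), w)) (Function('M')(w) = Add(3, Mul(w, Pow(5, -1))) = Add(3, Mul(w, Rational(1, 5))) = Add(3, Mul(Rational(1, 5), w)))
s = 5
Function('J')(u) = 5
Function('G')(y, A) = Add(5, A, y) (Function('G')(y, A) = Add(Add(y, A), 5) = Add(Add(A, y), 5) = Add(5, A, y))
Mul(Add(3040, Function('G')(-27, -173)), Add(5686, f)) = Mul(Add(3040, Add(5, -173, -27)), Add(5686, -235375)) = Mul(Add(3040, -195), -229689) = Mul(2845, -229689) = -653465205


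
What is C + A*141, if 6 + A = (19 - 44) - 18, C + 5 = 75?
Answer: -6839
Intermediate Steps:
C = 70 (C = -5 + 75 = 70)
A = -49 (A = -6 + ((19 - 44) - 18) = -6 + (-25 - 18) = -6 - 43 = -49)
C + A*141 = 70 - 49*141 = 70 - 6909 = -6839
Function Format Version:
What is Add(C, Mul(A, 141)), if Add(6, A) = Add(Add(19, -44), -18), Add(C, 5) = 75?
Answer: -6839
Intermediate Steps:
C = 70 (C = Add(-5, 75) = 70)
A = -49 (A = Add(-6, Add(Add(19, -44), -18)) = Add(-6, Add(-25, -18)) = Add(-6, -43) = -49)
Add(C, Mul(A, 141)) = Add(70, Mul(-49, 141)) = Add(70, -6909) = -6839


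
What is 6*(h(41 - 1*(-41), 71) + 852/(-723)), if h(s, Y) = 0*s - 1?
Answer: -3150/241 ≈ -13.071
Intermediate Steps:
h(s, Y) = -1 (h(s, Y) = 0 - 1 = -1)
6*(h(41 - 1*(-41), 71) + 852/(-723)) = 6*(-1 + 852/(-723)) = 6*(-1 + 852*(-1/723)) = 6*(-1 - 284/241) = 6*(-525/241) = -3150/241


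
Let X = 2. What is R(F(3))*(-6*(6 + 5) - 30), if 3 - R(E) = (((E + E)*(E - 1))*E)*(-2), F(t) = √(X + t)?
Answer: 1632 - 1920*√5 ≈ -2661.3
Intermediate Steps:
F(t) = √(2 + t)
R(E) = 3 + 4*E²*(-1 + E) (R(E) = 3 - ((E + E)*(E - 1))*E*(-2) = 3 - ((2*E)*(-1 + E))*E*(-2) = 3 - (2*E*(-1 + E))*E*(-2) = 3 - 2*E²*(-1 + E)*(-2) = 3 - (-4)*E²*(-1 + E) = 3 + 4*E²*(-1 + E))
R(F(3))*(-6*(6 + 5) - 30) = (3 - 4*(√(2 + 3))² + 4*(√(2 + 3))³)*(-6*(6 + 5) - 30) = (3 - 4*(√5)² + 4*(√5)³)*(-6*11 - 30) = (3 - 4*5 + 4*(5*√5))*(-66 - 30) = (3 - 20 + 20*√5)*(-96) = (-17 + 20*√5)*(-96) = 1632 - 1920*√5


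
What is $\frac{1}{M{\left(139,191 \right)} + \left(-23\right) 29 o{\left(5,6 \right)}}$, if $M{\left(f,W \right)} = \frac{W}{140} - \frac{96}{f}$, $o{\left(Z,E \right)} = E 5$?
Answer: $- \frac{19460}{389381491} \approx -4.9977 \cdot 10^{-5}$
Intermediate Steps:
$o{\left(Z,E \right)} = 5 E$
$M{\left(f,W \right)} = - \frac{96}{f} + \frac{W}{140}$ ($M{\left(f,W \right)} = W \frac{1}{140} - \frac{96}{f} = \frac{W}{140} - \frac{96}{f} = - \frac{96}{f} + \frac{W}{140}$)
$\frac{1}{M{\left(139,191 \right)} + \left(-23\right) 29 o{\left(5,6 \right)}} = \frac{1}{\left(- \frac{96}{139} + \frac{1}{140} \cdot 191\right) + \left(-23\right) 29 \cdot 5 \cdot 6} = \frac{1}{\left(\left(-96\right) \frac{1}{139} + \frac{191}{140}\right) - 20010} = \frac{1}{\left(- \frac{96}{139} + \frac{191}{140}\right) - 20010} = \frac{1}{\frac{13109}{19460} - 20010} = \frac{1}{- \frac{389381491}{19460}} = - \frac{19460}{389381491}$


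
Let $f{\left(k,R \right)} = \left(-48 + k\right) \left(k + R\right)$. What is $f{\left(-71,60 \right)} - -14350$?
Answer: $15659$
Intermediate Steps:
$f{\left(k,R \right)} = \left(-48 + k\right) \left(R + k\right)$
$f{\left(-71,60 \right)} - -14350 = \left(\left(-71\right)^{2} - 2880 - -3408 + 60 \left(-71\right)\right) - -14350 = \left(5041 - 2880 + 3408 - 4260\right) + 14350 = 1309 + 14350 = 15659$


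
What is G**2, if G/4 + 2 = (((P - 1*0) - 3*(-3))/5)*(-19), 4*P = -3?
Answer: 444889/25 ≈ 17796.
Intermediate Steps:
P = -3/4 (P = (1/4)*(-3) = -3/4 ≈ -0.75000)
G = -667/5 (G = -8 + 4*((((-3/4 - 1*0) - 3*(-3))/5)*(-19)) = -8 + 4*((((-3/4 + 0) + 9)*(1/5))*(-19)) = -8 + 4*(((-3/4 + 9)*(1/5))*(-19)) = -8 + 4*(((33/4)*(1/5))*(-19)) = -8 + 4*((33/20)*(-19)) = -8 + 4*(-627/20) = -8 - 627/5 = -667/5 ≈ -133.40)
G**2 = (-667/5)**2 = 444889/25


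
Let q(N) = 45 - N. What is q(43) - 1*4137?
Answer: -4135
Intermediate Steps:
q(43) - 1*4137 = (45 - 1*43) - 1*4137 = (45 - 43) - 4137 = 2 - 4137 = -4135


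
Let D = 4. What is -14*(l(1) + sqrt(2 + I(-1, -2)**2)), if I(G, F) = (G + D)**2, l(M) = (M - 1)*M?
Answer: -14*sqrt(83) ≈ -127.55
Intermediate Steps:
l(M) = M*(-1 + M) (l(M) = (-1 + M)*M = M*(-1 + M))
I(G, F) = (4 + G)**2 (I(G, F) = (G + 4)**2 = (4 + G)**2)
-14*(l(1) + sqrt(2 + I(-1, -2)**2)) = -14*(1*(-1 + 1) + sqrt(2 + ((4 - 1)**2)**2)) = -14*(1*0 + sqrt(2 + (3**2)**2)) = -14*(0 + sqrt(2 + 9**2)) = -14*(0 + sqrt(2 + 81)) = -14*(0 + sqrt(83)) = -14*sqrt(83)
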